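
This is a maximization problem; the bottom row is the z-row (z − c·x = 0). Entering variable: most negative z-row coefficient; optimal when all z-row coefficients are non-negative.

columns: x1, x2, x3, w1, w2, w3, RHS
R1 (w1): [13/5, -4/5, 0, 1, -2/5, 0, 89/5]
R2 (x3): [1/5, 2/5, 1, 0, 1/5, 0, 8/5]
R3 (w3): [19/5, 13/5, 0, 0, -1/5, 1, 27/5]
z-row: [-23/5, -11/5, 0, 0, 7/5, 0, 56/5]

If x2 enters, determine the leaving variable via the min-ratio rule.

Column x2 entries and ratios — w1: -4/5 ≤ 0, skip; x3: (8/5)/(2/5) = 4; w3: (27/5)/(13/5) = 27/13.
Smallest ratio is 27/13 in the row of w3, so w3 leaves.

w3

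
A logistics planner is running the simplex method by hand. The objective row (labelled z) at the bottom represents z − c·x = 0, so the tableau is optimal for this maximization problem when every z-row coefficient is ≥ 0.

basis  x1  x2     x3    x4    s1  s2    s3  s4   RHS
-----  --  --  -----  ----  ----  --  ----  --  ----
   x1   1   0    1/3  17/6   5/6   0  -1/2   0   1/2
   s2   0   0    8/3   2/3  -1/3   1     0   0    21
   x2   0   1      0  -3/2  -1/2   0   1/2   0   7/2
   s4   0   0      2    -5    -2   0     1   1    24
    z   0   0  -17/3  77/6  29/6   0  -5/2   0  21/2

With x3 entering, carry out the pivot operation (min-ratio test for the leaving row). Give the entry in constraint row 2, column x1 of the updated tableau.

-8

Ratio test on column x3 — row 1: (1/2)/(1/3) = 3/2; row 2: 21/(8/3) = 63/8; row 3: entry 0 ≤ 0; row 4: 24/2 = 12. Minimum is 3/2 at row 1 (x1 leaves); pivot element 1/3.
Divide row 1 by 1/3; eliminate column x3 from the other rows.
Row 2 update in column x1: 0 − (8/3)·3 = -8.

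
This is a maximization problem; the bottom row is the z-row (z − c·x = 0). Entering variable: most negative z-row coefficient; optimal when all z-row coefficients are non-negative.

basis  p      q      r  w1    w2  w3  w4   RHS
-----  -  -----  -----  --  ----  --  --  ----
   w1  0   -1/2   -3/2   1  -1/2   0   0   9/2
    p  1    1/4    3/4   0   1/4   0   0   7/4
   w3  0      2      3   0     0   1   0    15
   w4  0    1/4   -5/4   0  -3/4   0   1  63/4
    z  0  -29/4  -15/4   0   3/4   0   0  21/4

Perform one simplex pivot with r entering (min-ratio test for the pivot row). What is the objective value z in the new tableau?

Ratio test on column r — row 1: entry -3/2 ≤ 0; row 2: (7/4)/(3/4) = 7/3; row 3: 15/3 = 5; row 4: entry -5/4 ≤ 0. Minimum is 7/3 at row 2 (p leaves); pivot element 3/4.
Pivot on row 2; the z-row RHS becomes 21/4 − (-15/4)·(7/3) = 14.

14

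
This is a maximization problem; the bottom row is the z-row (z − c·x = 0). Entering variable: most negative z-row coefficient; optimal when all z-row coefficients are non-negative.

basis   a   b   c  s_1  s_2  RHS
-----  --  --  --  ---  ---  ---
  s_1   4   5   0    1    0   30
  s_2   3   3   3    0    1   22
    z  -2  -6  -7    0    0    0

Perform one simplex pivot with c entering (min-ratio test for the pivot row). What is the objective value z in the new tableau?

Ratio test on column c — row 1: entry 0 ≤ 0; row 2: 22/3 = 22/3. Minimum is 22/3 at row 2 (s_2 leaves); pivot element 3.
Pivot on row 2; the z-row RHS becomes 0 − (-7)·(22/3) = 154/3.

154/3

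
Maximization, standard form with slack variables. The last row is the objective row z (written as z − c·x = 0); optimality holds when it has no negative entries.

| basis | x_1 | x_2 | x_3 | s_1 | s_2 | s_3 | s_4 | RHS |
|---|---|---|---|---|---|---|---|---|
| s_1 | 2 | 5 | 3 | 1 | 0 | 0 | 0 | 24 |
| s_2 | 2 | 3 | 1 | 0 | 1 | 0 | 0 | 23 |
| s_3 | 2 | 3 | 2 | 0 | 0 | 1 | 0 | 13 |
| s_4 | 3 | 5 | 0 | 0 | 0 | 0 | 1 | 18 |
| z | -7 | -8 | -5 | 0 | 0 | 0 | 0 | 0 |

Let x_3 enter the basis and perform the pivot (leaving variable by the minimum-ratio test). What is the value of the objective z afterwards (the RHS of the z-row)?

Ratio test on column x_3 — row 1: 24/3 = 8; row 2: 23/1 = 23; row 3: 13/2 = 13/2; row 4: entry 0 ≤ 0. Minimum is 13/2 at row 3 (s_3 leaves); pivot element 2.
Pivot on row 3; the z-row RHS becomes 0 − (-5)·(13/2) = 65/2.

65/2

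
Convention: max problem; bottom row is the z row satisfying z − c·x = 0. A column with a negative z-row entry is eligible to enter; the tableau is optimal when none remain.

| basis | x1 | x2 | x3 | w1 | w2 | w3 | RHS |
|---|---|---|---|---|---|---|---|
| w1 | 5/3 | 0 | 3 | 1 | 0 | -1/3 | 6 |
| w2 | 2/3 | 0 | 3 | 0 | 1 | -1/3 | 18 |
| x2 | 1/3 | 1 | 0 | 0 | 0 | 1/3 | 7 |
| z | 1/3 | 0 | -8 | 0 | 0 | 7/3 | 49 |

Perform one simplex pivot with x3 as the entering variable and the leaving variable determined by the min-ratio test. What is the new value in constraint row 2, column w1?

Ratio test on column x3 — row 1: 6/3 = 2; row 2: 18/3 = 6; row 3: entry 0 ≤ 0. Minimum is 2 at row 1 (w1 leaves); pivot element 3.
Divide row 1 by 3; eliminate column x3 from the other rows.
Row 2 update in column w1: 0 − 3·(1/3) = -1.

-1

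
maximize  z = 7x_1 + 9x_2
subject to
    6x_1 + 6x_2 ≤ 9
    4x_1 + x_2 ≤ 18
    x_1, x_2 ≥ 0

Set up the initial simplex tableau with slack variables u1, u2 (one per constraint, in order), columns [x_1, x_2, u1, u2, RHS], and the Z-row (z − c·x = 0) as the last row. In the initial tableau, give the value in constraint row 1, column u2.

0

Slack u2 belongs to constraint 2; its column is the unit vector e_2, so the entry in row 1 is 0.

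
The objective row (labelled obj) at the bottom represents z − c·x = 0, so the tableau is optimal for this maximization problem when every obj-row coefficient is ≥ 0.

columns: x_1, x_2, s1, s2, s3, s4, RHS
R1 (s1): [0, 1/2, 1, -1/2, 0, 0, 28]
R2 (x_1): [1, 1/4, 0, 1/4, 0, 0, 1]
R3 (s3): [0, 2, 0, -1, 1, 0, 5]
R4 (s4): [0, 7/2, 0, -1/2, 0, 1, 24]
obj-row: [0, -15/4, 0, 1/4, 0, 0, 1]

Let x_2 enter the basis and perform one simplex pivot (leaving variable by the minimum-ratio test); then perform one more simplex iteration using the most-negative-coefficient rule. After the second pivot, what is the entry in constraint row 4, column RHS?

14

Ratio test on column x_2 — row 1: 28/(1/2) = 56; row 2: 1/(1/4) = 4; row 3: 5/2 = 5/2; row 4: 24/(7/2) = 48/7. Minimum is 5/2 at row 3 (s3 leaves); pivot element 2.
Divide row 3 by 2; eliminate column x_2 from the other rows.
Second iteration: most negative obj-row entry is -13/8 in column s2, so s2 enters.
Ratio test on column s2 — row 1: entry -1/4 ≤ 0; row 2: (3/8)/(3/8) = 1; row 3: entry -1/2 ≤ 0; row 4: (61/4)/(5/4) = 61/5. Minimum is 1 at row 2 (x_1 leaves); pivot element 3/8.
Divide row 2 by 3/8; eliminate column s2 from the other rows.
After both pivots, the entry at constraint row 4, column RHS is 14.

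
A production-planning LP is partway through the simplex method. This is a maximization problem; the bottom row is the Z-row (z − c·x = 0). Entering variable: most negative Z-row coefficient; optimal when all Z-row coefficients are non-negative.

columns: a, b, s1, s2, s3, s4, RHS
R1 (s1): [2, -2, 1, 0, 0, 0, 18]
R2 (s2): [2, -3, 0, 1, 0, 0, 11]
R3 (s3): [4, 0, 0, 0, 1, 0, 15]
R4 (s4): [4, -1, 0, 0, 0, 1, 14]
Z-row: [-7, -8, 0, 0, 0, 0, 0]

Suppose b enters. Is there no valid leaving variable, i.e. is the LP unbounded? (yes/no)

Every constraint-row entry in column b is ≤ 0, so increasing b is unbounded.

yes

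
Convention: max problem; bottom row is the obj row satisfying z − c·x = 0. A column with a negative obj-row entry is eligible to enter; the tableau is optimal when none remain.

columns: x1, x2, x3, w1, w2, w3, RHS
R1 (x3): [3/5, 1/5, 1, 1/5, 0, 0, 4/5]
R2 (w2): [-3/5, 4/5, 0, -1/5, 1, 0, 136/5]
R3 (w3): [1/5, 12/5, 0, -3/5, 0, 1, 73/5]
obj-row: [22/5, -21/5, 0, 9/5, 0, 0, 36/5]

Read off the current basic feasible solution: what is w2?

136/5

w2 is basic (row 2); its value is the RHS of that row, 136/5.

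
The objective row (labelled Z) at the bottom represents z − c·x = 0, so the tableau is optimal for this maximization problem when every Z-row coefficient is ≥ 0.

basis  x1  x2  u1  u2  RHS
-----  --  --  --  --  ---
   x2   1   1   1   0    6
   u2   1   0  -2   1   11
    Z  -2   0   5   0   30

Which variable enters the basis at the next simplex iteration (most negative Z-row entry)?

x1

Negative Z-row entries: x1: -2.
The most negative is -2 in column x1, so x1 enters.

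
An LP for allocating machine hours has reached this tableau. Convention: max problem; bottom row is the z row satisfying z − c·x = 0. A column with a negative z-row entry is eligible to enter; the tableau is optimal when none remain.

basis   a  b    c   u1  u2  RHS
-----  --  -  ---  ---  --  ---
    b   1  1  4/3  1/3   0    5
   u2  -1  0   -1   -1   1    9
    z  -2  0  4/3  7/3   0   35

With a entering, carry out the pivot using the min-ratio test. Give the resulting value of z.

Ratio test on column a — row 1: 5/1 = 5; row 2: entry -1 ≤ 0. Minimum is 5 at row 1 (b leaves); pivot element 1.
Pivot on row 1; the z-row RHS becomes 35 − (-2)·5 = 45.

45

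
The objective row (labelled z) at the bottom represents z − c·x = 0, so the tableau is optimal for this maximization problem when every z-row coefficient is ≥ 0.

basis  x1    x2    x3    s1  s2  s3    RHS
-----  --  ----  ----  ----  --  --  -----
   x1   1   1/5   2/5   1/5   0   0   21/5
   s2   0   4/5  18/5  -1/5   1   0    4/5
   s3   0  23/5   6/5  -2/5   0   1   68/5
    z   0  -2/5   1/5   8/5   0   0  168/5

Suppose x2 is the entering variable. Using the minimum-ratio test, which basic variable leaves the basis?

Column x2 entries and ratios — x1: (21/5)/(1/5) = 21; s2: (4/5)/(4/5) = 1; s3: (68/5)/(23/5) = 68/23.
Smallest ratio is 1 in the row of s2, so s2 leaves.

s2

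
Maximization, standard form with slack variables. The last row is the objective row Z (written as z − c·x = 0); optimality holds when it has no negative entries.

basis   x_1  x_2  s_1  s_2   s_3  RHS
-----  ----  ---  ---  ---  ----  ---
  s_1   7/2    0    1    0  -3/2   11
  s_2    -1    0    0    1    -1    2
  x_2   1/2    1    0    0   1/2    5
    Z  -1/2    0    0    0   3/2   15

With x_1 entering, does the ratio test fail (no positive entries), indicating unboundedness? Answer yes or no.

no

Column x_1 has positive entries in row(s) 1, 3, so the ratio test bounds it — not unbounded.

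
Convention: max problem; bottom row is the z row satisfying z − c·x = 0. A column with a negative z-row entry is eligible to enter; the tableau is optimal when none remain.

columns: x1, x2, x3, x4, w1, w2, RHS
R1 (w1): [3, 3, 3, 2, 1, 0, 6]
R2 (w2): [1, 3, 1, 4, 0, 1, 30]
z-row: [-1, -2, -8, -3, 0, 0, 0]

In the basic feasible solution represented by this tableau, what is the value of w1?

6

w1 is basic (row 1); its value is the RHS of that row, 6.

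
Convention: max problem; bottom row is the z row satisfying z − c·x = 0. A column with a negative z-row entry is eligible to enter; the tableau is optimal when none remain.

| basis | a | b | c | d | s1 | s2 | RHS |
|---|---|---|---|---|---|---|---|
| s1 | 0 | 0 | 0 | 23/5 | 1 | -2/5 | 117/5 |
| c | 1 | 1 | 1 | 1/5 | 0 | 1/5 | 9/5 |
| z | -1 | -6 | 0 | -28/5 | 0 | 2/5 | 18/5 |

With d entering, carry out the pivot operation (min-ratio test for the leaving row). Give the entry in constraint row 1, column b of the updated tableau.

0

Ratio test on column d — row 1: (117/5)/(23/5) = 117/23; row 2: (9/5)/(1/5) = 9. Minimum is 117/23 at row 1 (s1 leaves); pivot element 23/5.
Divide row 1 by 23/5; eliminate column d from the other rows.
In the new row 1, the b entry is the old entry divided by the pivot: 0/(23/5) = 0.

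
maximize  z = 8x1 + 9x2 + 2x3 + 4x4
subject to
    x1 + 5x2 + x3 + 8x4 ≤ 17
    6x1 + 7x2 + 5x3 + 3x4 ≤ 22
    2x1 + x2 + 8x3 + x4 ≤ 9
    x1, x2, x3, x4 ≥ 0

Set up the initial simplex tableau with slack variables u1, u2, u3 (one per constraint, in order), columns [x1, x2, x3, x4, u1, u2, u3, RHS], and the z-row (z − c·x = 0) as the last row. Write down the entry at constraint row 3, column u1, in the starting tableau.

0

Slack u1 belongs to constraint 1; its column is the unit vector e_1, so the entry in row 3 is 0.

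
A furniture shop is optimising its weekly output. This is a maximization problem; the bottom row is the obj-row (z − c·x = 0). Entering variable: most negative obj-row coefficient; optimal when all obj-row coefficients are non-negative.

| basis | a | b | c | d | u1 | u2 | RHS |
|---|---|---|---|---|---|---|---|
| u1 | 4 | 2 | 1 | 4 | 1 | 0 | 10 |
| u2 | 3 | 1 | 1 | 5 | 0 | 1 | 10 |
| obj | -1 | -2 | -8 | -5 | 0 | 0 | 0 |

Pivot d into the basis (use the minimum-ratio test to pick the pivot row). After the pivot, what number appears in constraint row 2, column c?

Ratio test on column d — row 1: 10/4 = 5/2; row 2: 10/5 = 2. Minimum is 2 at row 2 (u2 leaves); pivot element 5.
Divide row 2 by 5; eliminate column d from the other rows.
In the new row 2, the c entry is the old entry divided by the pivot: 1/5 = 1/5.

1/5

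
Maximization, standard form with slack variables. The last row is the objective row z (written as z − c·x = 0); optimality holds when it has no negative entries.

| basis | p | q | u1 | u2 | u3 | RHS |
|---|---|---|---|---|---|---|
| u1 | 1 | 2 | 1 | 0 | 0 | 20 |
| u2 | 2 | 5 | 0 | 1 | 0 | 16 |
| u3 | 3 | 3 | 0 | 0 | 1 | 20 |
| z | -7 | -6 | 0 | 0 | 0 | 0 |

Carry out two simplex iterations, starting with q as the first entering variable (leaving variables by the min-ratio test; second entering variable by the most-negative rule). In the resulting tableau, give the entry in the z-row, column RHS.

412/9

Ratio test on column q — row 1: 20/2 = 10; row 2: 16/5 = 16/5; row 3: 20/3 = 20/3. Minimum is 16/5 at row 2 (u2 leaves); pivot element 5.
Divide row 2 by 5; eliminate column q from the other rows.
Second iteration: most negative z-row entry is -23/5 in column p, so p enters.
Ratio test on column p — row 1: (68/5)/(1/5) = 68; row 2: (16/5)/(2/5) = 8; row 3: (52/5)/(9/5) = 52/9. Minimum is 52/9 at row 3 (u3 leaves); pivot element 9/5.
Divide row 3 by 9/5; eliminate column p from the other rows.
After both pivots, the entry at the z-row, column RHS is 412/9.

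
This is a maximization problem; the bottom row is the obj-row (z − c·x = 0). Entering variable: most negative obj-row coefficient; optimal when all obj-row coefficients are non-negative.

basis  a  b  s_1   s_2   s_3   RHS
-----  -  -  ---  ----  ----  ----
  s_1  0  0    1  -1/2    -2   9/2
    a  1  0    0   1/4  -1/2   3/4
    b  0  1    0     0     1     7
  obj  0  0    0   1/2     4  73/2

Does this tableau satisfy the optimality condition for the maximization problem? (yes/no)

Every obj-row coefficient is ≥ 0, so the tableau is optimal.

yes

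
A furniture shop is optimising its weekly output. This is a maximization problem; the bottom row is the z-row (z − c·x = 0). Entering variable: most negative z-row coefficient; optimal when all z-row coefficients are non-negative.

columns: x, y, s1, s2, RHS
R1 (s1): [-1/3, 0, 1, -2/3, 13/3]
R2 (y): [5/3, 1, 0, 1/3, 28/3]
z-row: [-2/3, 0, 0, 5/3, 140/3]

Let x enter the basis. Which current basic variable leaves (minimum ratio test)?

Column x entries and ratios — s1: -1/3 ≤ 0, skip; y: (28/3)/(5/3) = 28/5.
Smallest ratio is 28/5 in the row of y, so y leaves.

y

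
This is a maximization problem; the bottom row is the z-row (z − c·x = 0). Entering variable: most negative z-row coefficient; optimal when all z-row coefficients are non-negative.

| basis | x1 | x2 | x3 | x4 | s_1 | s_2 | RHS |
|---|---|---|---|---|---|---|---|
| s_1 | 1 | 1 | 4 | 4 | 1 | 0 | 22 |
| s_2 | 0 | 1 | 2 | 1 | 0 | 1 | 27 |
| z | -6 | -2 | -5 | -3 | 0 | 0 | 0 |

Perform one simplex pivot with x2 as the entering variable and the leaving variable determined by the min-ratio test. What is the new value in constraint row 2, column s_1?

Ratio test on column x2 — row 1: 22/1 = 22; row 2: 27/1 = 27. Minimum is 22 at row 1 (s_1 leaves); pivot element 1.
Divide row 1 by 1; eliminate column x2 from the other rows.
Row 2 update in column s_1: 0 − 1·1 = -1.

-1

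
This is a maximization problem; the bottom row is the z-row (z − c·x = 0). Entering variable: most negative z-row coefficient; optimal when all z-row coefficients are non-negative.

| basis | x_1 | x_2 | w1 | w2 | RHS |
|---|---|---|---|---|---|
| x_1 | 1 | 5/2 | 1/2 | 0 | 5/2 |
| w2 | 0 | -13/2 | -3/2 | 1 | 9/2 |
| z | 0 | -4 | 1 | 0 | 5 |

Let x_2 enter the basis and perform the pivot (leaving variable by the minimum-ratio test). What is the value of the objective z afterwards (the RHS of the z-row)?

9

Ratio test on column x_2 — row 1: (5/2)/(5/2) = 1; row 2: entry -13/2 ≤ 0. Minimum is 1 at row 1 (x_1 leaves); pivot element 5/2.
Pivot on row 1; the z-row RHS becomes 5 − (-4)·1 = 9.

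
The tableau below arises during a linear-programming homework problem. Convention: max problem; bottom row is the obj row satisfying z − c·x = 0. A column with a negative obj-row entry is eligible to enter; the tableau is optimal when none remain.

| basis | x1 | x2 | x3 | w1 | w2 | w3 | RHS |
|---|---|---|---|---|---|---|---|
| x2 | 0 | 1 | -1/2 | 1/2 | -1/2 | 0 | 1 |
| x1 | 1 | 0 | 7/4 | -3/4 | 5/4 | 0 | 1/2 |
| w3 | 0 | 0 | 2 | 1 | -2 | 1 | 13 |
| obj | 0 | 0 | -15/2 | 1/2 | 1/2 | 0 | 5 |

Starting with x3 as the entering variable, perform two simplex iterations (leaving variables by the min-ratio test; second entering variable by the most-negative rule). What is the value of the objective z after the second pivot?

18

Ratio test on column x3 — row 1: entry -1/2 ≤ 0; row 2: (1/2)/(7/4) = 2/7; row 3: 13/2 = 13/2. Minimum is 2/7 at row 2 (x1 leaves); pivot element 7/4.
Pivot on row 2; the obj-row RHS becomes 5 − (-15/2)·(2/7) = 50/7.
Next entering variable (most negative obj-row entry -19/7): w1.
Ratio test on column w1 — row 1: (8/7)/(2/7) = 4; row 2: entry -3/7 ≤ 0; row 3: (87/7)/(13/7) = 87/13. Minimum is 4 at row 1 (x2 leaves); pivot element 2/7.
After the second pivot the obj-row RHS is 50/7 − (-19/7)·4 = 18.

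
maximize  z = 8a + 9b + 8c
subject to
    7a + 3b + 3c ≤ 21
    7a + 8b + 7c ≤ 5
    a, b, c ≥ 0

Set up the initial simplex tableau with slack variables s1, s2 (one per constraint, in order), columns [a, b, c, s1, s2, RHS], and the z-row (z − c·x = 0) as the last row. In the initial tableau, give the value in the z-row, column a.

The z-row carries the negated objective coefficients: the a entry is -8.

-8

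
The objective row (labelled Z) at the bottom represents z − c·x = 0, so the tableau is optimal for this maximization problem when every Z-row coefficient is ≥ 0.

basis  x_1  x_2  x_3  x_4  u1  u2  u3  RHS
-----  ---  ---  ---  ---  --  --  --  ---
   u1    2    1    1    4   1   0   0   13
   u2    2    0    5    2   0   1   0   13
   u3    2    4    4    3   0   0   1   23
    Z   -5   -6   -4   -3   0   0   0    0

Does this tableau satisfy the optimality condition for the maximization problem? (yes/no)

The Z-row has a negative entry -6 in column x_2, so it is not optimal.

no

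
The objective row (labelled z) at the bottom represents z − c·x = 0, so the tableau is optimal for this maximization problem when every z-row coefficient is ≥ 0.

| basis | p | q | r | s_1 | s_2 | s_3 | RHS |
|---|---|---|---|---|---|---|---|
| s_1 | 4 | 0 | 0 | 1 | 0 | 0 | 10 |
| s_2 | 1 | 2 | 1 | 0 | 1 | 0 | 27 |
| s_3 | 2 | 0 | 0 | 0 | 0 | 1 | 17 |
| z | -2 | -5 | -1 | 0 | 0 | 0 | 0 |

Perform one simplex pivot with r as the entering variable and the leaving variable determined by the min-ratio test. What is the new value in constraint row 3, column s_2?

0

Ratio test on column r — row 1: entry 0 ≤ 0; row 2: 27/1 = 27; row 3: entry 0 ≤ 0. Minimum is 27 at row 2 (s_2 leaves); pivot element 1.
Divide row 2 by 1; eliminate column r from the other rows.
Row 3 update in column s_2: 0 − 0·1 = 0.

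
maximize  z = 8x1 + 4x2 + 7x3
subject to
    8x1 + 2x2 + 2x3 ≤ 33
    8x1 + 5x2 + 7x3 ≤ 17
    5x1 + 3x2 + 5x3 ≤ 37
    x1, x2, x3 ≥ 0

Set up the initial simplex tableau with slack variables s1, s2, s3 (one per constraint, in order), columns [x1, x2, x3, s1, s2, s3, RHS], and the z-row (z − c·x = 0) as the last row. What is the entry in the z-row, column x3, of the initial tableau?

The z-row carries the negated objective coefficients: the x3 entry is -7.

-7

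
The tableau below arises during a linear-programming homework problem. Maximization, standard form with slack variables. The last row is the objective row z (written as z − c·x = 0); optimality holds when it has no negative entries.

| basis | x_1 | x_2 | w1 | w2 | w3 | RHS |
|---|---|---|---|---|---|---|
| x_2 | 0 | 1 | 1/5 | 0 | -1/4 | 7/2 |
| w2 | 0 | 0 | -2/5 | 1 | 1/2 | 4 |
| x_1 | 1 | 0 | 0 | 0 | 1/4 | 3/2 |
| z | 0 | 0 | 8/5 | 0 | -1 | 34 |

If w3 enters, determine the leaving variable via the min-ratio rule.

Column w3 entries and ratios — x_2: -1/4 ≤ 0, skip; w2: 4/(1/2) = 8; x_1: (3/2)/(1/4) = 6.
Smallest ratio is 6 in the row of x_1, so x_1 leaves.

x_1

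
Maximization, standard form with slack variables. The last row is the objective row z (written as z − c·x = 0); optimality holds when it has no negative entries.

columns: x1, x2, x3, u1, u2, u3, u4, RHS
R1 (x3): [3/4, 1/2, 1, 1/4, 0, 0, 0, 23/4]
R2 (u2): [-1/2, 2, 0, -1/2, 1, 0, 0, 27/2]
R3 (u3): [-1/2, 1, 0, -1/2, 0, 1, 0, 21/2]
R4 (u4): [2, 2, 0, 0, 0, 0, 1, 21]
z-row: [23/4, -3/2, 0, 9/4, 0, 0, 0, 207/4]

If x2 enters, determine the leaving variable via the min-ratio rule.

Column x2 entries and ratios — x3: (23/4)/(1/2) = 23/2; u2: (27/2)/2 = 27/4; u3: (21/2)/1 = 21/2; u4: 21/2 = 21/2.
Smallest ratio is 27/4 in the row of u2, so u2 leaves.

u2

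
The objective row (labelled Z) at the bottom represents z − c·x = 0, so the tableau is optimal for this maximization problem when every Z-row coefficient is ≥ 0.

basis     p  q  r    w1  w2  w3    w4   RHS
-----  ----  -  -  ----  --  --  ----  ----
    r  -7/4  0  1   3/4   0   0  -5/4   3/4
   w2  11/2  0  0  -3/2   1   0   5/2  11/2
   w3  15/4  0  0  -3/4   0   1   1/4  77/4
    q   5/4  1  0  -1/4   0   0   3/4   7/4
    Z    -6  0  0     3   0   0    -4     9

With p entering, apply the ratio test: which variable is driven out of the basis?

w2

Column p entries and ratios — r: -7/4 ≤ 0, skip; w2: (11/2)/(11/2) = 1; w3: (77/4)/(15/4) = 77/15; q: (7/4)/(5/4) = 7/5.
Smallest ratio is 1 in the row of w2, so w2 leaves.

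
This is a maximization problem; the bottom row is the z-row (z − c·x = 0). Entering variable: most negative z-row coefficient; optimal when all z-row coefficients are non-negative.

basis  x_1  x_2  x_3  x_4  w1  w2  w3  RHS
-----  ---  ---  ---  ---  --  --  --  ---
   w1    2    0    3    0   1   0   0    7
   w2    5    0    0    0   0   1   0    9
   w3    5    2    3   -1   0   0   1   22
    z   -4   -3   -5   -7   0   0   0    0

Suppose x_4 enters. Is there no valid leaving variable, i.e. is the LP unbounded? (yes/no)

yes

Every constraint-row entry in column x_4 is ≤ 0, so increasing x_4 is unbounded.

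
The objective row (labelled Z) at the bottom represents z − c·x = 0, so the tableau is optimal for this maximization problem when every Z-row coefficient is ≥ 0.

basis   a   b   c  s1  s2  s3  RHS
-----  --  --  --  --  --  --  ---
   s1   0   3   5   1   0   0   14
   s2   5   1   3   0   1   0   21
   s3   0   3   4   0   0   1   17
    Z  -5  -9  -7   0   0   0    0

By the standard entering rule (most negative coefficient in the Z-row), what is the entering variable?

Negative Z-row entries: a: -5, b: -9, c: -7.
The most negative is -9 in column b, so b enters.

b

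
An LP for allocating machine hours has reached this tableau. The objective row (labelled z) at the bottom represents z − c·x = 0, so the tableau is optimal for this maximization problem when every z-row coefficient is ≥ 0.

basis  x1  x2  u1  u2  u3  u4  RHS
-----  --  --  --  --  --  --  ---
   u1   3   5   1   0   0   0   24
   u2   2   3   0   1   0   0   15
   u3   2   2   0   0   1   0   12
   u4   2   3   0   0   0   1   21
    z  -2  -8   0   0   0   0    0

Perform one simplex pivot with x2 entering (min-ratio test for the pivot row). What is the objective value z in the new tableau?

192/5

Ratio test on column x2 — row 1: 24/5 = 24/5; row 2: 15/3 = 5; row 3: 12/2 = 6; row 4: 21/3 = 7. Minimum is 24/5 at row 1 (u1 leaves); pivot element 5.
Pivot on row 1; the z-row RHS becomes 0 − (-8)·(24/5) = 192/5.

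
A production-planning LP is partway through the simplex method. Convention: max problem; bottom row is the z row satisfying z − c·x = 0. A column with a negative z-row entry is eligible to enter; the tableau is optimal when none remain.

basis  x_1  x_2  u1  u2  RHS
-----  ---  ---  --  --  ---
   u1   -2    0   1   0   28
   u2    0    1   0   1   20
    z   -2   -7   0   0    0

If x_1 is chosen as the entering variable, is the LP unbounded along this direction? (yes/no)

Every constraint-row entry in column x_1 is ≤ 0, so increasing x_1 is unbounded.

yes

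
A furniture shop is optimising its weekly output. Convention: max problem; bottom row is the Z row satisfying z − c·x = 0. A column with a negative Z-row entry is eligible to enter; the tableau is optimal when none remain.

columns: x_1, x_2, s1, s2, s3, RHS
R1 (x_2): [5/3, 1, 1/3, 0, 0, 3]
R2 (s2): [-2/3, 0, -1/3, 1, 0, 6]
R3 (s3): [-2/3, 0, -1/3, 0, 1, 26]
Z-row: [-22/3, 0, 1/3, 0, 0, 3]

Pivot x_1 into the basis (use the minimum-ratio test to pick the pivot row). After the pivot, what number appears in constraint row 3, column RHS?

Ratio test on column x_1 — row 1: 3/(5/3) = 9/5; row 2: entry -2/3 ≤ 0; row 3: entry -2/3 ≤ 0. Minimum is 9/5 at row 1 (x_2 leaves); pivot element 5/3.
Divide row 1 by 5/3; eliminate column x_1 from the other rows.
Row 3 update in column RHS: 26 − (-2/3)·(9/5) = 136/5.

136/5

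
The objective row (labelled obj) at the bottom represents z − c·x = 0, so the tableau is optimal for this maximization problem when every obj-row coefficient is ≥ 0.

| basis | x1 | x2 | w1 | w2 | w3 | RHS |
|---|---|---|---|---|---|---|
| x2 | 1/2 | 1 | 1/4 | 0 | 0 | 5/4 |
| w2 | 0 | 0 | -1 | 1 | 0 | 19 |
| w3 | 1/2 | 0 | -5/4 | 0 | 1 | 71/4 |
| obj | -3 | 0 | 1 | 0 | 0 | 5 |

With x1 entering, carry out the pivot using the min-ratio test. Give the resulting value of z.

25/2

Ratio test on column x1 — row 1: (5/4)/(1/2) = 5/2; row 2: entry 0 ≤ 0; row 3: (71/4)/(1/2) = 71/2. Minimum is 5/2 at row 1 (x2 leaves); pivot element 1/2.
Pivot on row 1; the obj-row RHS becomes 5 − (-3)·(5/2) = 25/2.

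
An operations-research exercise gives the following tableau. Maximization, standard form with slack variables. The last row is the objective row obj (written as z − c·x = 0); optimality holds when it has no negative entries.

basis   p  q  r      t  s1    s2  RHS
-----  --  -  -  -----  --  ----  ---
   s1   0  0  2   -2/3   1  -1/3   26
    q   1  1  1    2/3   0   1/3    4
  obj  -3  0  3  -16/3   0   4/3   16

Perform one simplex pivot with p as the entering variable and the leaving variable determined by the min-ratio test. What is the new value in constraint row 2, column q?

1

Ratio test on column p — row 1: entry 0 ≤ 0; row 2: 4/1 = 4. Minimum is 4 at row 2 (q leaves); pivot element 1.
Divide row 2 by 1; eliminate column p from the other rows.
In the new row 2, the q entry is the old entry divided by the pivot: 1/1 = 1.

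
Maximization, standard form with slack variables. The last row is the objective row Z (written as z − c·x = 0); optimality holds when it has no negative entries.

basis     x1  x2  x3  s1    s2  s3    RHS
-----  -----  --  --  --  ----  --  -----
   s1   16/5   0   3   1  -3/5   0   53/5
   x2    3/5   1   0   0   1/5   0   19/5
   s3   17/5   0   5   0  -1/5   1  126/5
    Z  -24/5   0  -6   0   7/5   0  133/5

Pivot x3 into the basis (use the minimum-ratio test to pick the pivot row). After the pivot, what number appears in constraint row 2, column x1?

Ratio test on column x3 — row 1: (53/5)/3 = 53/15; row 2: entry 0 ≤ 0; row 3: (126/5)/5 = 126/25. Minimum is 53/15 at row 1 (s1 leaves); pivot element 3.
Divide row 1 by 3; eliminate column x3 from the other rows.
Row 2 update in column x1: 3/5 − 0·(16/15) = 3/5.

3/5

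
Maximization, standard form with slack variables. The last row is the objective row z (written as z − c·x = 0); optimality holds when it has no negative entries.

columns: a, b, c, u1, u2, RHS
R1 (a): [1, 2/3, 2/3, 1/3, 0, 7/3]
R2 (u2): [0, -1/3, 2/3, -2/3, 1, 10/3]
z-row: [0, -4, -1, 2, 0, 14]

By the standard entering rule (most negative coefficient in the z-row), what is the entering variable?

Negative z-row entries: b: -4, c: -1.
The most negative is -4 in column b, so b enters.

b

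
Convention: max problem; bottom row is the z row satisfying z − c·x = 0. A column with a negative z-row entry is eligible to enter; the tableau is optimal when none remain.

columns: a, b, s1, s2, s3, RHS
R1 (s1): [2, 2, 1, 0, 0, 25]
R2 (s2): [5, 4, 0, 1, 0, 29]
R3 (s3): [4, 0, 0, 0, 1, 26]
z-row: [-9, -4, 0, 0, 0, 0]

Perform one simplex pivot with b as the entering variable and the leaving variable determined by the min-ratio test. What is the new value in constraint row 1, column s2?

Ratio test on column b — row 1: 25/2 = 25/2; row 2: 29/4 = 29/4; row 3: entry 0 ≤ 0. Minimum is 29/4 at row 2 (s2 leaves); pivot element 4.
Divide row 2 by 4; eliminate column b from the other rows.
Row 1 update in column s2: 0 − 2·(1/4) = -1/2.

-1/2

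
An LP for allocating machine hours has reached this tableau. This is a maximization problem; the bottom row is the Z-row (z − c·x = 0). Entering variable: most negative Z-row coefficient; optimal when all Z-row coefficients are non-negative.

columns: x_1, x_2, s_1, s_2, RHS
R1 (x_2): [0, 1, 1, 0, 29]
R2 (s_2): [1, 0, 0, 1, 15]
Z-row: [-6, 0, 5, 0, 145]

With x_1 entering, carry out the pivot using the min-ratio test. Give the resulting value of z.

235

Ratio test on column x_1 — row 1: entry 0 ≤ 0; row 2: 15/1 = 15. Minimum is 15 at row 2 (s_2 leaves); pivot element 1.
Pivot on row 2; the Z-row RHS becomes 145 − (-6)·15 = 235.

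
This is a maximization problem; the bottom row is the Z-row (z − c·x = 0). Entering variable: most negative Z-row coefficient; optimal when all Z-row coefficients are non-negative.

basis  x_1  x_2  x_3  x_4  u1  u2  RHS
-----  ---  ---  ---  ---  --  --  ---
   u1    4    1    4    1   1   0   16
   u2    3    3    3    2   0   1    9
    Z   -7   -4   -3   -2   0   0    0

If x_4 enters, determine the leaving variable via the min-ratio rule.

u2

Column x_4 entries and ratios — u1: 16/1 = 16; u2: 9/2 = 9/2.
Smallest ratio is 9/2 in the row of u2, so u2 leaves.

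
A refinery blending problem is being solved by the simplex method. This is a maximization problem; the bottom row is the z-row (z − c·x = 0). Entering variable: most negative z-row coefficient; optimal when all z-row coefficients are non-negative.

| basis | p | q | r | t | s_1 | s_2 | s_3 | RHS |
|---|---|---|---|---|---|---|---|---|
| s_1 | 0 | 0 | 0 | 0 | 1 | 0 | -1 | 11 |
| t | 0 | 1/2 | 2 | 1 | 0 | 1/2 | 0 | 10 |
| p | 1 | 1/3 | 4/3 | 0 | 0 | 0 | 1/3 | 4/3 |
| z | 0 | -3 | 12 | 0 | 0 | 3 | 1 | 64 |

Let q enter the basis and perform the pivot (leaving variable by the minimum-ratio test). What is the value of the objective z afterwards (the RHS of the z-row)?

Ratio test on column q — row 1: entry 0 ≤ 0; row 2: 10/(1/2) = 20; row 3: (4/3)/(1/3) = 4. Minimum is 4 at row 3 (p leaves); pivot element 1/3.
Pivot on row 3; the z-row RHS becomes 64 − (-3)·4 = 76.

76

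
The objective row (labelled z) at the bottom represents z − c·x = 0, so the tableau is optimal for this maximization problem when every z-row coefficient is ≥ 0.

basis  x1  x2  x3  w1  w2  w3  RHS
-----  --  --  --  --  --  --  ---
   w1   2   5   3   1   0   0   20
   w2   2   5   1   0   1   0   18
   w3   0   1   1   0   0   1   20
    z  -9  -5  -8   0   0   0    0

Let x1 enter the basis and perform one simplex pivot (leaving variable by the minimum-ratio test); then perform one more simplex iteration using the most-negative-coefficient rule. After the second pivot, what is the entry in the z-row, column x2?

Ratio test on column x1 — row 1: 20/2 = 10; row 2: 18/2 = 9; row 3: entry 0 ≤ 0. Minimum is 9 at row 2 (w2 leaves); pivot element 2.
Divide row 2 by 2; eliminate column x1 from the other rows.
Second iteration: most negative z-row entry is -7/2 in column x3, so x3 enters.
Ratio test on column x3 — row 1: 2/2 = 1; row 2: 9/(1/2) = 18; row 3: 20/1 = 20. Minimum is 1 at row 1 (w1 leaves); pivot element 2.
Divide row 1 by 2; eliminate column x3 from the other rows.
After both pivots, the entry at the z-row, column x2 is 35/2.

35/2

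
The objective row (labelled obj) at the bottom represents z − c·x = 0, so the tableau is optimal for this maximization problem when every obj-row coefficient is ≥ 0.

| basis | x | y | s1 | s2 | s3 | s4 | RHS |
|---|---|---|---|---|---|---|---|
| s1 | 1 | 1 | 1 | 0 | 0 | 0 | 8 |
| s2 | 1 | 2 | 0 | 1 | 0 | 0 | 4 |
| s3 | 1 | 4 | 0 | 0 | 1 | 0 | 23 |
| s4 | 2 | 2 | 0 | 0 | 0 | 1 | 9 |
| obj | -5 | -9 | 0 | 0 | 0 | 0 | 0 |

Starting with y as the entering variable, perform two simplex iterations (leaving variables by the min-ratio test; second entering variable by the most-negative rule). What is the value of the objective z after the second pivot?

20

Ratio test on column y — row 1: 8/1 = 8; row 2: 4/2 = 2; row 3: 23/4 = 23/4; row 4: 9/2 = 9/2. Minimum is 2 at row 2 (s2 leaves); pivot element 2.
Pivot on row 2; the obj-row RHS becomes 0 − (-9)·2 = 18.
Next entering variable (most negative obj-row entry -1/2): x.
Ratio test on column x — row 1: 6/(1/2) = 12; row 2: 2/(1/2) = 4; row 3: entry -1 ≤ 0; row 4: 5/1 = 5. Minimum is 4 at row 2 (y leaves); pivot element 1/2.
After the second pivot the obj-row RHS is 18 − (-1/2)·4 = 20.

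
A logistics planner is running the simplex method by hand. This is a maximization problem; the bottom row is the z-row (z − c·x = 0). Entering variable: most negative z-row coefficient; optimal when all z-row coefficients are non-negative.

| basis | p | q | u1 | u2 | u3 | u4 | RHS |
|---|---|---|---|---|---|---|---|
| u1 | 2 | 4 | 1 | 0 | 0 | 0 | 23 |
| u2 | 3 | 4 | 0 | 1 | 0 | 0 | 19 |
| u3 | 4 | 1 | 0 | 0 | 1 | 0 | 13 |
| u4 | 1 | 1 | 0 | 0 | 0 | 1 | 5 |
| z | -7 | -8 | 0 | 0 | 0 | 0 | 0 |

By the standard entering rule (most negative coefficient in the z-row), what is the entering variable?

Negative z-row entries: p: -7, q: -8.
The most negative is -8 in column q, so q enters.

q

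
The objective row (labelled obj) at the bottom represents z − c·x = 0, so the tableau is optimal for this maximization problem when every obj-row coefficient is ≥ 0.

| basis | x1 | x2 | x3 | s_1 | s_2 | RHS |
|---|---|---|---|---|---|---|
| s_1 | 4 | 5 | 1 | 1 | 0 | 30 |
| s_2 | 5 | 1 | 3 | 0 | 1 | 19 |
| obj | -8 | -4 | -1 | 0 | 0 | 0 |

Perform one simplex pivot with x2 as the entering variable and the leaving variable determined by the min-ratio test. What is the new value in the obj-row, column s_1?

Ratio test on column x2 — row 1: 30/5 = 6; row 2: 19/1 = 19. Minimum is 6 at row 1 (s_1 leaves); pivot element 5.
Divide row 1 by 5; eliminate column x2 from the other rows.
obj-row update in column s_1: 0 − (-4)·(1/5) = 4/5.

4/5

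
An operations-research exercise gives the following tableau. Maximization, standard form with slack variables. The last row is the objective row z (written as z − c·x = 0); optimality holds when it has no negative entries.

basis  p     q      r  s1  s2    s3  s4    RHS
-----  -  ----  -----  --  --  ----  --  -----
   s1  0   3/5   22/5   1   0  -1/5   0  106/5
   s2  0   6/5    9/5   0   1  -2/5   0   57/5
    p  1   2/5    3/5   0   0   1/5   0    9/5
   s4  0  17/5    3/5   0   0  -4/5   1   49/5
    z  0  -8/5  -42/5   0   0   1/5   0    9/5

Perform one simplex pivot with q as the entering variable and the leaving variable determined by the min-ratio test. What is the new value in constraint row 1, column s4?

-3/17

Ratio test on column q — row 1: (106/5)/(3/5) = 106/3; row 2: (57/5)/(6/5) = 19/2; row 3: (9/5)/(2/5) = 9/2; row 4: (49/5)/(17/5) = 49/17. Minimum is 49/17 at row 4 (s4 leaves); pivot element 17/5.
Divide row 4 by 17/5; eliminate column q from the other rows.
Row 1 update in column s4: 0 − (3/5)·(5/17) = -3/17.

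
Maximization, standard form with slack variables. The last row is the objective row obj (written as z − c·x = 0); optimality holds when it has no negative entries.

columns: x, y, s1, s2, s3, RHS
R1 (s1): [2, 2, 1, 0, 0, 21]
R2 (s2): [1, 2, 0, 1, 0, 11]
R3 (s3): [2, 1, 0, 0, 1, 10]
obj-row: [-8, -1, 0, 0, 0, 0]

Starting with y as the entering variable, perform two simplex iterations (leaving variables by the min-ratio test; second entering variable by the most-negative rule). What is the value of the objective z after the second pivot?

Ratio test on column y — row 1: 21/2 = 21/2; row 2: 11/2 = 11/2; row 3: 10/1 = 10. Minimum is 11/2 at row 2 (s2 leaves); pivot element 2.
Pivot on row 2; the obj-row RHS becomes 0 − (-1)·(11/2) = 11/2.
Next entering variable (most negative obj-row entry -15/2): x.
Ratio test on column x — row 1: 10/1 = 10; row 2: (11/2)/(1/2) = 11; row 3: (9/2)/(3/2) = 3. Minimum is 3 at row 3 (s3 leaves); pivot element 3/2.
After the second pivot the obj-row RHS is 11/2 − (-15/2)·3 = 28.

28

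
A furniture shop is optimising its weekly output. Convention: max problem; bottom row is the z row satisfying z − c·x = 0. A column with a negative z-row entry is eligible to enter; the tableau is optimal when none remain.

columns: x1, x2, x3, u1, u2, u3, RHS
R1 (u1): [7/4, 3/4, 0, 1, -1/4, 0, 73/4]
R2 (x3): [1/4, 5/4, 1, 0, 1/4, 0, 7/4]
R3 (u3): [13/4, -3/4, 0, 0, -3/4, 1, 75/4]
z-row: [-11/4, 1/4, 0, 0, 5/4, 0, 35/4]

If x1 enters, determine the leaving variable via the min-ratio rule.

Column x1 entries and ratios — u1: (73/4)/(7/4) = 73/7; x3: (7/4)/(1/4) = 7; u3: (75/4)/(13/4) = 75/13.
Smallest ratio is 75/13 in the row of u3, so u3 leaves.

u3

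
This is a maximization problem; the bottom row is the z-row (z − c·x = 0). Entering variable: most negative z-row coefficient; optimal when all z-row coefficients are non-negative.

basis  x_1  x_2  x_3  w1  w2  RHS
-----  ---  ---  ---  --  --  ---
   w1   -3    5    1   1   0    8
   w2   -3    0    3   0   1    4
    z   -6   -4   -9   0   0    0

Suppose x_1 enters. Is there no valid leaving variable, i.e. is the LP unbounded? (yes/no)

Every constraint-row entry in column x_1 is ≤ 0, so increasing x_1 is unbounded.

yes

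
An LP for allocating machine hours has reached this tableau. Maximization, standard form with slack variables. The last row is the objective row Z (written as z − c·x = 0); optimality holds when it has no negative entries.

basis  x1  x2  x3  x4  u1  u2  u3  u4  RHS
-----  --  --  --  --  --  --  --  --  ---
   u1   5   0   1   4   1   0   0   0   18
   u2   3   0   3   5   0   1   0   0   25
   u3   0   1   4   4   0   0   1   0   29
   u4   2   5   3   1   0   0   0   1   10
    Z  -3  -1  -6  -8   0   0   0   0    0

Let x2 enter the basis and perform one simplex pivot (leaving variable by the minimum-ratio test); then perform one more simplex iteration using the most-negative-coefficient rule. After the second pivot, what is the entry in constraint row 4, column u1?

Ratio test on column x2 — row 1: entry 0 ≤ 0; row 2: entry 0 ≤ 0; row 3: 29/1 = 29; row 4: 10/5 = 2. Minimum is 2 at row 4 (u4 leaves); pivot element 5.
Divide row 4 by 5; eliminate column x2 from the other rows.
Second iteration: most negative Z-row entry is -39/5 in column x4, so x4 enters.
Ratio test on column x4 — row 1: 18/4 = 9/2; row 2: 25/5 = 5; row 3: 27/(19/5) = 135/19; row 4: 2/(1/5) = 10. Minimum is 9/2 at row 1 (u1 leaves); pivot element 4.
Divide row 1 by 4; eliminate column x4 from the other rows.
After both pivots, the entry at constraint row 4, column u1 is -1/20.

-1/20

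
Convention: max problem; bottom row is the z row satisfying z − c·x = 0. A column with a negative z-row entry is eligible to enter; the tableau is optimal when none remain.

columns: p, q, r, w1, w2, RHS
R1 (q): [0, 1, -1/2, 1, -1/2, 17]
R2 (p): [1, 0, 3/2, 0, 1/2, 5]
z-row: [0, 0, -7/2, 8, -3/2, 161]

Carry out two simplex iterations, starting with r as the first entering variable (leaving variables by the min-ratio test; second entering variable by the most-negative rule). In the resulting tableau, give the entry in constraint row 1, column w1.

Ratio test on column r — row 1: entry -1/2 ≤ 0; row 2: 5/(3/2) = 10/3. Minimum is 10/3 at row 2 (p leaves); pivot element 3/2.
Divide row 2 by 3/2; eliminate column r from the other rows.
Second iteration: most negative z-row entry is -1/3 in column w2, so w2 enters.
Ratio test on column w2 — row 1: entry -1/3 ≤ 0; row 2: (10/3)/(1/3) = 10. Minimum is 10 at row 2 (r leaves); pivot element 1/3.
Divide row 2 by 1/3; eliminate column w2 from the other rows.
After both pivots, the entry at constraint row 1, column w1 is 1.

1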